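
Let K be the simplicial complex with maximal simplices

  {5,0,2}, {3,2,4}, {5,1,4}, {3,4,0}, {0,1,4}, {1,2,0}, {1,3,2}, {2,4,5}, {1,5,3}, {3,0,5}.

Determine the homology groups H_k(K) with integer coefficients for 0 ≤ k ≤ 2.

We work with the vertex ordering 0 < 1 < 2 < 3 < 4 < 5. The simplices of K, each written with vertices in increasing order, are:

  0-simplices (6): [0], [1], [2], [3], [4], [5]
  1-simplices (15): [0,1], [0,2], [0,3], [0,4], [0,5], [1,2], [1,3], [1,4], [1,5], [2,3], [2,4], [2,5], [3,4], [3,5], [4,5]
  2-simplices (10): [0,1,2], [0,1,4], [0,2,5], [0,3,4], [0,3,5], [1,2,3], [1,3,5], [1,4,5], [2,3,4], [2,4,5]

so the chain groups are C_0 ≅ Z^6, C_1 ≅ Z^15, C_2 ≅ Z^10.

Boundary ∂_1: C_1 → C_0 maps an edge to its endpoints' difference, ∂[p,q] = q − p.
The 6×15 boundary matrix has rank 5 and Smith normal form diag(1,1,1,1,1).

∂_2: C_2 → C_1 acts by ∂[p,q,r] = [q,r] − [p,r] + [p,q]. For instance
  ∂[0,1,2] = [1,2] − [0,2] + [0,1],
  ∂[0,3,4] = [3,4] − [0,4] + [0,3].
This gives a 15×10 integer matrix of rank 10; reducing to Smith normal form yields diagonal entries (1,1,1,1,1,1,1,1,1,2).

Reading off H_k = ker ∂_k / im ∂_{k+1}:

  H_0: rank C_0 − rank ∂_1 = 6 − 5 = 1, and the invariant factors of ∂_1 are all 1, so H_0 = Z.
  H_1: rank ker ∂_1 − rank ∂_2 = (15 − 5) − 10 = 0, and ∂_2 has invariant factor 2 > 1, so H_1 = Z_2.
  H_2: rank ker ∂_2 − rank ∂_3 = (10 − 10) − 0 = 0, and there is no ∂_3, so H_2 = 0.

As a check, the Euler characteristic is 6 − 15 + 10 = 1, which agrees with 1 − 0 + 0 = 1.
(K is a triangulation of the real projective plane RP^2.)

H_0 ≅ Z,  H_1 ≅ Z_2,  H_2 = 0.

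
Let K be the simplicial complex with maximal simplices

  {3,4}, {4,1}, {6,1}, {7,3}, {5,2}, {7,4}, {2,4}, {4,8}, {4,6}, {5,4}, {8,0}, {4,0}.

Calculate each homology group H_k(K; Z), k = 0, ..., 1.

H_0 = Z,  H_1 = Z^4.

Order the vertices as 0 < 1 < 2 < 3 < 4 < 5 < 6 < 7 < 8. Listing each simplex with vertices in this order, K has dimension 1 with simplices:

  0-simplices (9): [0], [1], [2], [3], [4], [5], [6], [7], [8]
  1-simplices (12): [0,4], [0,8], [1,4], [1,6], [2,4], [2,5], [3,4], [3,7], [4,5], [4,6], [4,7], [4,8]

giving chain groups C_0 ≅ Z^9, C_1 ≅ Z^12.

∂_1: C_1 → C_0 is given by ∂[p,q] = [q] − [p]. For instance
  ∂[1,4] = [4] − [1].
The resulting 9×12 matrix has rank 8, and its Smith normal form has invariant factors (1,1,1,1,1,1,1,1).

Reading off H_k = ker ∂_k / im ∂_{k+1}:

  H_0: rank C_0 − rank ∂_1 = 9 − 8 = 1, and the invariant factors of ∂_1 are all 1, so H_0 = Z.
  H_1: rank ker ∂_1 − rank ∂_2 = (12 − 8) − 0 = 4, and there is no ∂_2, so H_1 = Z^4.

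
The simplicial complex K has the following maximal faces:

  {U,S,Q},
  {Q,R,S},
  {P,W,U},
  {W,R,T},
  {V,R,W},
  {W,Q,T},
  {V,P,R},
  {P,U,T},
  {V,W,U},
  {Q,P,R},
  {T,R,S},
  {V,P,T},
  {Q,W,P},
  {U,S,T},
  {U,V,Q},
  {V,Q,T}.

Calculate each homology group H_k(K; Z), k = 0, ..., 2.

H_0 = Z,  H_1 = Z^2,  H_2 = Z.

Order the vertices as P < Q < R < S < T < U < V < W. Listing each simplex with vertices in this order, K has dimension 2 with simplices:

  0-simplices (8): P, Q, R, S, T, U, V, W
  1-simplices (24): PQ, PR, PT, PU, PV, PW, QR, QS, QT, QU, QV, QW, RS, RT, RV, RW, ST, SU, TU, TV, TW, UV, UW, VW
  2-simplices (16): PQR, PQW, PRV, PTU, PTV, PUW, QRS, QSU, QTV, QTW, QUV, RST, RTW, RVW, STU, UVW

Hence C_0 ≅ Z^8, C_1 ≅ Z^24, C_2 ≅ Z^16.

∂_1: C_1 → C_0 maps an edge to its endpoints' difference, ∂[p,q] = q − p. For instance
  ∂TW = W − T.
This gives a 8×24 integer matrix of rank 7; reducing to Smith normal form yields diagonal entries (1,1,1,1,1,1,1).

∂_2: C_2 → C_1 sends each 2-simplex [p,q,r] to [q,r] − [p,r] + [p,q]. For instance
  ∂PQW = QW − PW + PQ,
  ∂PRV = RV − PV + PR.
As a 24×16 matrix over Z this has rank 15, with invariant factors (1,1,1,1,1,1,1,1,1,1,1,1,1,1,1).

Reading off H_k = ker ∂_k / im ∂_{k+1}:

  H_0: rank C_0 − rank ∂_1 = 8 − 7 = 1, and the invariant factors of ∂_1 are all 1, so H_0 ≅ Z.
  H_1: rank ker ∂_1 − rank ∂_2 = (24 − 7) − 15 = 2, and the invariant factors of ∂_2 are all 1, so H_1 ≅ Z^2.
  H_2: rank ker ∂_2 − rank ∂_3 = (16 − 15) − 0 = 1, and there is no ∂_3, so H_2 ≅ Z.

As a check, the Euler characteristic is 8 − 24 + 16 = 0, which agrees with 1 − 2 + 1 = 0.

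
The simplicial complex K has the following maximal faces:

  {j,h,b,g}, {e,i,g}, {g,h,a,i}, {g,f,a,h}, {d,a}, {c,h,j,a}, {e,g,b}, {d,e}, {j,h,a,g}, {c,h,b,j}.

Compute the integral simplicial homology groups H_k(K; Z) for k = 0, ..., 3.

H_0 ≅ Z,  H_1 ≅ Z,  H_2 = 0,  H_3 = 0.

K has 10 vertices, 24 edges, 20 triangles, 6 3-simplices.
rank ∂_0 = 0, rank ∂_1 = 9 ⇒ b_0 = 10 − 0 − 9 = 1; all invariant factors of ∂_1 are 1 so no torsion. So H_0 ≅ Z.
rank ∂_1 = 9, rank ∂_2 = 14 ⇒ b_1 = 24 − 9 − 14 = 1; all invariant factors of ∂_2 are 1 so no torsion. So H_1 ≅ Z.
rank ∂_2 = 14, rank ∂_3 = 6 ⇒ b_2 = 20 − 14 − 6 = 0; all invariant factors of ∂_3 are 1 so no torsion. So H_2 ≅ 0.
rank ∂_3 = 6, rank ∂_4 = 0 ⇒ b_3 = 6 − 6 − 0 = 0. So H_3 ≅ 0.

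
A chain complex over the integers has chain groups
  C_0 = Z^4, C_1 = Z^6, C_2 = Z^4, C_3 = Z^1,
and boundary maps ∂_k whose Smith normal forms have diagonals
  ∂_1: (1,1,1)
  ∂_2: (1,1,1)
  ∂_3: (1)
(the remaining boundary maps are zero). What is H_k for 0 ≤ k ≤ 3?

H_0: b_0 = 4 − 0 − 3 = 1; torsion from ∂_1 factors > 1: none. So H_0 ≅ Z.
H_1: b_1 = 6 − 3 − 3 = 0; torsion from ∂_2 factors > 1: none. So H_1 ≅ 0.
H_2: b_2 = 4 − 3 − 1 = 0; torsion from ∂_3 factors > 1: none. So H_2 ≅ 0.
H_3: b_3 = 1 − 1 − 0 = 0; torsion from ∂_4 factors > 1: none. So H_3 ≅ 0.

H_0 ≅ Z,  H_1 = 0,  H_2 = 0,  H_3 = 0.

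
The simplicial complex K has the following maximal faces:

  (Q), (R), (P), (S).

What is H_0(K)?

Take the total order P < Q < R < S on the vertex set. Then K (dimension 0) consists of the simplices:

  0-simplices (4): P, Q, R, S

so the chain groups are C_0 ≅ Z^4.

From H_k ≅ ker(∂_k) / im(∂_{k+1}) we obtain:

  H_0: rank C_0 − rank ∂_1 = 4 − 0 = 4, and there is no ∂_1, so H_0 = Z^4.

H_0 ≅ Z^4.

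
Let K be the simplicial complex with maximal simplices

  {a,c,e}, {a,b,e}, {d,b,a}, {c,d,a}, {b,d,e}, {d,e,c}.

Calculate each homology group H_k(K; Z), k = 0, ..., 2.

H_0 = Z,  H_1 = 0,  H_2 = Z.

Take the total order a < b < c < d < e on the vertex set. Then K (dimension 2) consists of the simplices:

  0-simplices (5): a, b, c, d, e
  1-simplices (9): ab, ac, ad, ae, bd, be, cd, ce, de
  2-simplices (6): abd, abe, acd, ace, bde, cde

Hence C_0 ≅ Z^5, C_1 ≅ Z^9, C_2 ≅ Z^6.

∂_1: C_1 → C_0 sends each edge [p,q] (with p < q) to q − p.
The resulting 5×9 matrix has rank 4, and its Smith normal form has invariant factors (1,1,1,1).

The boundary map ∂_2: C_2 → C_1 sends each 2-simplex [p,q,r] to [q,r] − [p,r] + [p,q]. For instance
  ∂acd = cd − ad + ac,
  ∂cde = de − ce + cd.
This gives a 9×6 integer matrix of rank 5; reducing to Smith normal form yields diagonal entries (1,1,1,1,1).

Computing H_k = (kernel of ∂_k) / (image of ∂_{k+1}):

  H_0: rank C_0 − rank ∂_1 = 5 − 4 = 1, and the invariant factors of ∂_1 are all 1, so H_0 = Z.
  H_1: rank ker ∂_1 − rank ∂_2 = (9 − 4) − 5 = 0, and the invariant factors of ∂_2 are all 1, so H_1 = 0.
  H_2: rank ker ∂_2 − rank ∂_3 = (6 − 5) − 0 = 1, and there is no ∂_3, so H_2 = Z.

As a check, the Euler characteristic is 5 − 9 + 6 = 2, which agrees with 1 − 0 + 1 = 2.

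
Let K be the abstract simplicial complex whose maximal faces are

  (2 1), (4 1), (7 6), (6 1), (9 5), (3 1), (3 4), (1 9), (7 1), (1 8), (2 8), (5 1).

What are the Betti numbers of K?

K has 9 vertices, 12 edges.
rank ∂_0 = 0, rank ∂_1 = 8 ⇒ b_0 = 9 − 0 − 8 = 1; all invariant factors of ∂_1 are 1 so no torsion. So H_0 = Z.
rank ∂_1 = 8, rank ∂_2 = 0 ⇒ b_1 = 12 − 8 − 0 = 4. So H_1 = Z^4.

b_0 = 1, b_1 = 4.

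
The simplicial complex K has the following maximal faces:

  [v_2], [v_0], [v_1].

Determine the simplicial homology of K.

K has 3 vertices.
rank ∂_0 = 0, rank ∂_1 = 0 ⇒ b_0 = 3 − 0 − 0 = 3. So H_0 = Z^3.

H_0 ≅ Z^3.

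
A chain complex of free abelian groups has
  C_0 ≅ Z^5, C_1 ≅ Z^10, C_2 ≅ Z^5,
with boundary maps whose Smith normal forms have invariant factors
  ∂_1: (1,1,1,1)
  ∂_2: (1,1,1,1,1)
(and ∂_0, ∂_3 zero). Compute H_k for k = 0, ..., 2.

H_0: b_0 = 5 − 0 − 4 = 1; torsion from ∂_1 factors > 1: none. So H_0 ≅ Z.
H_1: b_1 = 10 − 4 − 5 = 1; torsion from ∂_2 factors > 1: none. So H_1 ≅ Z.
H_2: b_2 = 5 − 5 − 0 = 0; torsion from ∂_3 factors > 1: none. So H_2 ≅ 0.

H_0 ≅ Z,  H_1 ≅ Z,  H_2 = 0.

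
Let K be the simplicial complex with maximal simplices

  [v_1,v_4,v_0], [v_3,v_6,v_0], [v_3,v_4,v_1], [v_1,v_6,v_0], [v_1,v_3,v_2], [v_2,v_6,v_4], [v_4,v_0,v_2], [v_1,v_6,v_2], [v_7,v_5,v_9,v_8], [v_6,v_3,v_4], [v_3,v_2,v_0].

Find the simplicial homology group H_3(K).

We work with the vertex ordering v_0 < v_1 < v_2 < v_3 < v_4 < v_5 < v_6 < v_7 < v_8 < v_9. The simplices of K, each written with vertices in increasing order, are:

  0-simplices (10): [v_0], [v_1], [v_2], [v_3], [v_4], [v_5], [v_6], [v_7], [v_8], [v_9]
  1-simplices (21): (21 of them)
  2-simplices (14): (14 of them)
  3-simplices (1): [v_5,v_7,v_8,v_9]

giving chain groups C_0 ≅ Z^10, C_1 ≅ Z^21, C_2 ≅ Z^14, C_3 ≅ Z^1.

The boundary map ∂_1: C_1 → C_0 is given by ∂[p,q] = [q] − [p]. For instance
  ∂[v_2,v_4] = [v_4] − [v_2].
As a 10×21 matrix over Z this has rank 8, with invariant factors (1,1,1,1,1,1,1,1).

The boundary map ∂_2: C_2 → C_1 sends each 2-simplex [p,q,r] to [q,r] − [p,r] + [p,q]. For instance
  ∂[v_3,v_4,v_6] = [v_4,v_6] − [v_3,v_6] + [v_3,v_4],
  ∂[v_0,v_2,v_3] = [v_2,v_3] − [v_0,v_3] + [v_0,v_2].
The resulting 21×14 matrix has rank 13, and its Smith normal form has invariant factors (1,1,1,1,1,1,1,1,1,1,1,1,2).

The boundary map ∂_3: C_3 → C_2 sends each 3-simplex σ to the alternating sum Σ_i (−1)^i (σ with its i-th vertex removed). For instance
  ∂[v_5,v_7,v_8,v_9] = [v_7,v_8,v_9] − [v_5,v_8,v_9] + [v_5,v_7,v_9] − [v_5,v_7,v_8].
As a 14×1 matrix over Z this has rank 1, with invariant factors (1).

Now H_k = ker ∂_k / im ∂_{k+1}, so:

  H_3: rank ker ∂_3 − rank ∂_4 = (1 − 1) − 0 = 0, and there is no ∂_4, so H_3 ≅ 0.

H_3 = 0.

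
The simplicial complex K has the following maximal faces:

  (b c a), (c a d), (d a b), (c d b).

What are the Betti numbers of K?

Order the vertices as a < b < c < d. Listing each simplex with vertices in this order, K has dimension 2 with simplices:

  0-simplices (4): a, b, c, d
  1-simplices (6): ab, ac, ad, bc, bd, cd
  2-simplices (4): abc, abd, acd, bcd

giving chain groups C_0 ≅ Z^4, C_1 ≅ Z^6, C_2 ≅ Z^4.

The boundary map ∂_1: C_1 → C_0 sends each edge [p,q] (with p < q) to q − p.
This gives a 4×6 integer matrix of rank 3; reducing to Smith normal form yields diagonal entries (1,1,1).

The boundary map ∂_2: C_2 → C_1 acts by ∂[p,q,r] = [q,r] − [p,r] + [p,q]. For instance
  ∂acd = cd − ad + ac,
  ∂abc = bc − ac + ab.
This gives a 6×4 integer matrix of rank 3; reducing to Smith normal form yields diagonal entries (1,1,1).

From H_k ≅ ker(∂_k) / im(∂_{k+1}) we obtain:

  H_0: rank C_0 − rank ∂_1 = 4 − 3 = 1, and the invariant factors of ∂_1 are all 1, so H_0 = Z.
  H_1: rank ker ∂_1 − rank ∂_2 = (6 − 3) − 3 = 0, and the invariant factors of ∂_2 are all 1, so H_1 = 0.
  H_2: rank ker ∂_2 − rank ∂_3 = (4 − 3) − 0 = 1, and there is no ∂_3, so H_2 = Z.

As a check, the Euler characteristic is 4 − 6 + 4 = 2, which agrees with 1 − 0 + 1 = 2.

Hence the Betti numbers are b_0 = 1, b_1 = 0, b_2 = 1.

b_0 = 1, b_1 = 0, b_2 = 1.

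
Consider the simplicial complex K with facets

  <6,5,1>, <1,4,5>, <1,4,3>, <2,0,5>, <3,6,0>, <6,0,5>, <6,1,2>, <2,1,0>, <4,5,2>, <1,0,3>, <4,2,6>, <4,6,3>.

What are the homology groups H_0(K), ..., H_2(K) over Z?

H_0 = Z,  H_1 = Z/2,  H_2 = 0.

Fix the vertex order 0 < 1 < 2 < 3 < 4 < 5 < 6 and write every simplex with vertices in increasing order. Then dim K = 2 and the simplices of K are:

  0-simplices (7): [0], [1], [2], [3], [4], [5], [6]
  1-simplices (18): [0,1], [0,2], [0,3], [0,5], [0,6], [1,2], [1,3], [1,4], [1,5], [1,6], [2,4], [2,5], [2,6], [3,4], [3,6], [4,5], [4,6], [5,6]
  2-simplices (12): [0,1,2], [0,1,3], [0,2,5], [0,3,6], [0,5,6], [1,2,6], [1,3,4], [1,4,5], [1,5,6], [2,4,5], [2,4,6], [3,4,6]

Hence C_0 ≅ Z^7, C_1 ≅ Z^18, C_2 ≅ Z^12.

Boundary ∂_1: C_1 → C_0 maps an edge to its endpoints' difference, ∂[p,q] = q − p.
This gives a 7×18 integer matrix of rank 6; reducing to Smith normal form yields diagonal entries (1,1,1,1,1,1).

Boundary ∂_2: C_2 → C_1 maps a triangle to the signed sum of its edges. For instance
  ∂[1,3,4] = [3,4] − [1,4] + [1,3],
  ∂[3,4,6] = [4,6] − [3,6] + [3,4].
The resulting 18×12 matrix has rank 12, and its Smith normal form has invariant factors (1,1,1,1,1,1,1,1,1,1,1,2).

Computing H_k = (kernel of ∂_k) / (image of ∂_{k+1}):

  H_0: rank C_0 − rank ∂_1 = 7 − 6 = 1, and the invariant factors of ∂_1 are all 1, so H_0 ≅ Z.
  H_1: rank ker ∂_1 − rank ∂_2 = (18 − 6) − 12 = 0, and ∂_2 has invariant factor 2 > 1, so H_1 ≅ Z/2.
  H_2: rank ker ∂_2 − rank ∂_3 = (12 − 12) − 0 = 0, and there is no ∂_3, so H_2 ≅ 0.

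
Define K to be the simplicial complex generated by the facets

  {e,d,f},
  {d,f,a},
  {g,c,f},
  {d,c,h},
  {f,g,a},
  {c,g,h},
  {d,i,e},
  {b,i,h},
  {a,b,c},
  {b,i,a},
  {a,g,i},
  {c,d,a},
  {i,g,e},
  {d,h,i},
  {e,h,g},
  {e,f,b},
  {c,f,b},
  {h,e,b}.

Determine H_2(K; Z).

Fix the vertex order a < b < c < d < e < f < g < h < i and write every simplex with vertices in increasing order. Then dim K = 2 and the simplices of K are:

  0-simplices (9): a, b, c, d, e, f, g, h, i
  1-simplices (27): ab, ac, ad, af, ag, ai, bc, be, bf, bh, bi, cd, cf, cg, ch, de, df, dh, di, ef, eg, eh, ei, fg, gh, gi, hi
  2-simplices (18): abc, abi, acd, adf, afg, agi, bcf, bef, beh, bhi, cdh, cfg, cgh, def, dei, dhi, egh, egi

Hence C_0 ≅ Z^9, C_1 ≅ Z^27, C_2 ≅ Z^18.

Boundary ∂_1: C_1 → C_0 sends each edge [p,q] (with p < q) to q − p.
As a 9×27 matrix over Z this has rank 8, with invariant factors (1,1,1,1,1,1,1,1).

Boundary ∂_2: C_2 → C_1 sends each 2-simplex [p,q,r] to [q,r] − [p,r] + [p,q]. For instance
  ∂dhi = hi − di + dh,
  ∂beh = eh − bh + be.
This gives a 27×18 integer matrix of rank 18; reducing to Smith normal form yields diagonal entries (1,1,1,1,1,1,1,1,1,1,1,1,1,1,1,1,1,2).

Computing H_k = (kernel of ∂_k) / (image of ∂_{k+1}):

  H_2: rank ker ∂_2 − rank ∂_3 = (18 − 18) − 0 = 0, and there is no ∂_3, so H_2 = 0.

(K is a triangulation of the Klein bottle.)

H_2 = 0.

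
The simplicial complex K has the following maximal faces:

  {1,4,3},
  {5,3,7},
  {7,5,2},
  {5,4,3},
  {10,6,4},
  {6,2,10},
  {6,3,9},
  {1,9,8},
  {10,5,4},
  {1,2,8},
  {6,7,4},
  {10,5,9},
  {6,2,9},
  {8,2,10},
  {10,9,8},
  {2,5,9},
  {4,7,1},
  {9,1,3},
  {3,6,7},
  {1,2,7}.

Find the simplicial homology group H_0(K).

Fix the vertex order 1 < 2 < 3 < 4 < 5 < 6 < 7 < 8 < 9 < 10 and write every simplex with vertices in increasing order. Then dim K = 2 and the simplices of K are:

  0-simplices (10): [1], [2], [3], [4], [5], [6], [7], [8], [9], [10]
  1-simplices (30): (30 of them)
  2-simplices (20): (20 of them)

so the chain groups are C_0 ≅ Z^10, C_1 ≅ Z^30, C_2 ≅ Z^20.

Boundary ∂_1: C_1 → C_0 is given by ∂[p,q] = [q] − [p].
As a 10×30 matrix over Z this has rank 9, with invariant factors (1,1,1,1,1,1,1,1,1).

The boundary map ∂_2: C_2 → C_1 maps a triangle to the signed sum of its edges. For instance
  ∂[1,2,8] = [2,8] − [1,8] + [1,2],
  ∂[1,4,7] = [4,7] − [1,7] + [1,4].
This gives a 30×20 integer matrix of rank 20; reducing to Smith normal form yields diagonal entries (1,1,1,1,1,1,1,1,1,1,1,1,1,1,1,1,1,1,1,2).

From H_k ≅ ker(∂_k) / im(∂_{k+1}) we obtain:

  H_0: rank C_0 − rank ∂_1 = 10 − 9 = 1, and the invariant factors of ∂_1 are all 1, so H_0 ≅ Z.

H_0 ≅ Z.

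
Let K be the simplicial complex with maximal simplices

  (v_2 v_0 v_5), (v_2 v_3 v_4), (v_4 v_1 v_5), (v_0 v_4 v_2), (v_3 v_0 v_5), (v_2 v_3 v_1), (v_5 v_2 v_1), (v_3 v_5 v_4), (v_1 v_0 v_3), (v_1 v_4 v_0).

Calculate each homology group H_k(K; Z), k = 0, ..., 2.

H_0 ≅ Z,  H_1 ≅ Z/2,  H_2 = 0.

We work with the vertex ordering v_0 < v_1 < v_2 < v_3 < v_4 < v_5. The simplices of K, each written with vertices in increasing order, are:

  0-simplices (6): [v_0], [v_1], [v_2], [v_3], [v_4], [v_5]
  1-simplices (15): (15 of them)
  2-simplices (10): [v_0,v_1,v_3], [v_0,v_1,v_4], [v_0,v_2,v_4], [v_0,v_2,v_5], [v_0,v_3,v_5], [v_1,v_2,v_3], [v_1,v_2,v_5], [v_1,v_4,v_5], [v_2,v_3,v_4], [v_3,v_4,v_5]

giving chain groups C_0 ≅ Z^6, C_1 ≅ Z^15, C_2 ≅ Z^10.

The boundary map ∂_1: C_1 → C_0 is given by ∂[p,q] = [q] − [p]. For instance
  ∂[v_0,v_2] = [v_2] − [v_0].
The 6×15 boundary matrix has rank 5 and Smith normal form diag(1,1,1,1,1).

The boundary map ∂_2: C_2 → C_1 maps a triangle to the signed sum of its edges. For instance
  ∂[v_3,v_4,v_5] = [v_4,v_5] − [v_3,v_5] + [v_3,v_4],
  ∂[v_1,v_2,v_5] = [v_2,v_5] − [v_1,v_5] + [v_1,v_2].
As a 15×10 matrix over Z this has rank 10, with invariant factors (1,1,1,1,1,1,1,1,1,2).

From H_k ≅ ker(∂_k) / im(∂_{k+1}) we obtain:

  H_0: rank C_0 − rank ∂_1 = 6 − 5 = 1, and the invariant factors of ∂_1 are all 1, so H_0 = Z.
  H_1: rank ker ∂_1 − rank ∂_2 = (15 − 5) − 10 = 0, and ∂_2 has invariant factor 2 > 1, so H_1 = Z/2.
  H_2: rank ker ∂_2 − rank ∂_3 = (10 − 10) − 0 = 0, and there is no ∂_3, so H_2 = 0.

(K is a triangulation of the real projective plane RP^2.)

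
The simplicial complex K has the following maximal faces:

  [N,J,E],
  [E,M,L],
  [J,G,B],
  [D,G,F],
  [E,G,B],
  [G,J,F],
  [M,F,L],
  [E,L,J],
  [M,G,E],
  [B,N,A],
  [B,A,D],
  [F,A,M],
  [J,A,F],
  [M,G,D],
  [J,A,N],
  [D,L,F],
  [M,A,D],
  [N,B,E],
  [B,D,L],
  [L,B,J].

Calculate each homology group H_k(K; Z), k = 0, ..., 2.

K has 10 vertices, 30 edges, 20 triangles.
rank ∂_0 = 0, rank ∂_1 = 9 ⇒ b_0 = 10 − 0 − 9 = 1; all invariant factors of ∂_1 are 1 so no torsion. So H_0 ≅ Z.
rank ∂_1 = 9, rank ∂_2 = 20 ⇒ b_1 = 30 − 9 − 20 = 1; ∂_2 has invariant factor(s) [2] giving torsion. So H_1 ≅ Z ⊕ Z/2Z.
rank ∂_2 = 20, rank ∂_3 = 0 ⇒ b_2 = 20 − 20 − 0 = 0. So H_2 ≅ 0.

H_0 ≅ Z,  H_1 ≅ Z ⊕ Z/2Z,  H_2 = 0.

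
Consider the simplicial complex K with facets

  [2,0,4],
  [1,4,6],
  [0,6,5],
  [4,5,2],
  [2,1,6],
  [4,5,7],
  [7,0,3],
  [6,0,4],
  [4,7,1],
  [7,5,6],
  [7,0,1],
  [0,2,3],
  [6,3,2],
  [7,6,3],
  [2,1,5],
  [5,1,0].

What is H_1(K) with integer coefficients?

H_1 = Z^2.

We work with the vertex ordering 0 < 1 < 2 < 3 < 4 < 5 < 6 < 7. The simplices of K, each written with vertices in increasing order, are:

  0-simplices (8): [0], [1], [2], [3], [4], [5], [6], [7]
  1-simplices (24): (24 of them)
  2-simplices (16): [0,1,5], [0,1,7], [0,2,3], [0,2,4], [0,3,7], [0,4,6], [0,5,6], [1,2,5], [1,2,6], [1,4,6], [1,4,7], [2,3,6], [2,4,5], [3,6,7], [4,5,7], [5,6,7]

Hence C_0 ≅ Z^8, C_1 ≅ Z^24, C_2 ≅ Z^16.

∂_1: C_1 → C_0 sends each edge [p,q] (with p < q) to q − p. For instance
  ∂[0,5] = [5] − [0].
This gives a 8×24 integer matrix of rank 7; reducing to Smith normal form yields diagonal entries (1,1,1,1,1,1,1).

Boundary ∂_2: C_2 → C_1 sends each 2-simplex [p,q,r] to [q,r] − [p,r] + [p,q]. For instance
  ∂[0,3,7] = [3,7] − [0,7] + [0,3],
  ∂[2,3,6] = [3,6] − [2,6] + [2,3].
The resulting 24×16 matrix has rank 15, and its Smith normal form has invariant factors (1,1,1,1,1,1,1,1,1,1,1,1,1,1,1).

Reading off H_k = ker ∂_k / im ∂_{k+1}:

  H_1: rank ker ∂_1 − rank ∂_2 = (24 − 7) − 15 = 2, and the invariant factors of ∂_2 are all 1, so H_1 = Z^2.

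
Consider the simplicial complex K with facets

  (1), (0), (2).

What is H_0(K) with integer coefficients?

H_0 ≅ Z^3.

Order the vertices as 0 < 1 < 2. Listing each simplex with vertices in this order, K has dimension 0 with simplices:

  0-simplices (3): [0], [1], [2]

so the chain groups are C_0 ≅ Z^3.

Computing H_k = (kernel of ∂_k) / (image of ∂_{k+1}):

  H_0: rank C_0 − rank ∂_1 = 3 − 0 = 3, and there is no ∂_1, so H_0 ≅ Z^3.

(K is a triangulation of a set of 3 points.)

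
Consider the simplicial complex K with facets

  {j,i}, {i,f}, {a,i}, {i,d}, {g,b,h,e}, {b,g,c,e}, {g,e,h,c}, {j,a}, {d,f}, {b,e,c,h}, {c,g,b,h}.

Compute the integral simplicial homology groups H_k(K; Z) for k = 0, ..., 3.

H_0 = Z^2,  H_1 = Z^2,  H_2 = 0,  H_3 = Z.

We work with the vertex ordering a < b < c < d < e < f < g < h < i < j. The simplices of K, each written with vertices in increasing order, are:

  0-simplices (10): a, b, c, d, e, f, g, h, i, j
  1-simplices (16): ai, aj, bc, be, bg, bh, ce, cg, ch, df, di, eg, eh, fi, gh, ij
  2-simplices (10): bce, bcg, bch, beg, beh, bgh, ceg, ceh, cgh, egh
  3-simplices (5): bceg, bceh, bcgh, begh, cegh

giving chain groups C_0 ≅ Z^10, C_1 ≅ Z^16, C_2 ≅ Z^10, C_3 ≅ Z^5.

The boundary map ∂_1: C_1 → C_0 maps an edge to its endpoints' difference, ∂[p,q] = q − p. For instance
  ∂be = e − b.
As a 10×16 matrix over Z this has rank 8, with invariant factors (1,1,1,1,1,1,1,1).

The boundary map ∂_2: C_2 → C_1 sends each 2-simplex [p,q,r] to [q,r] − [p,r] + [p,q]. For instance
  ∂bch = ch − bh + bc,
  ∂ceg = eg − cg + ce.
The 16×10 boundary matrix has rank 6 and Smith normal form diag(1,1,1,1,1,1).

Boundary ∂_3: C_3 → C_2 sends each 3-simplex σ to the alternating sum Σ_i (−1)^i (σ with its i-th vertex removed). For instance
  ∂bcgh = cgh − bgh + bch − bcg,
  ∂bceh = ceh − beh + bch − bce.
This gives a 10×5 integer matrix of rank 4; reducing to Smith normal form yields diagonal entries (1,1,1,1).

Computing H_k = (kernel of ∂_k) / (image of ∂_{k+1}):

  H_0: rank C_0 − rank ∂_1 = 10 − 8 = 2, and the invariant factors of ∂_1 are all 1, so H_0 ≅ Z^2.
  H_1: rank ker ∂_1 − rank ∂_2 = (16 − 8) − 6 = 2, and the invariant factors of ∂_2 are all 1, so H_1 ≅ Z^2.
  H_2: rank ker ∂_2 − rank ∂_3 = (10 − 6) − 4 = 0, and the invariant factors of ∂_3 are all 1, so H_2 ≅ 0.
  H_3: rank ker ∂_3 − rank ∂_4 = (5 − 4) − 0 = 1, and there is no ∂_4, so H_3 ≅ Z.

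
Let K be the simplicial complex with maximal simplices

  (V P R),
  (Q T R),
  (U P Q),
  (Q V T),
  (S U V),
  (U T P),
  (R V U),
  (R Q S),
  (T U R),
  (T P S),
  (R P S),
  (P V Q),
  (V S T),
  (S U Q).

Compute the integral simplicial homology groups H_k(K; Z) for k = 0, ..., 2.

K has 7 vertices, 21 edges, 14 triangles.
rank ∂_0 = 0, rank ∂_1 = 6 ⇒ b_0 = 7 − 0 − 6 = 1; all invariant factors of ∂_1 are 1 so no torsion. So H_0 = Z.
rank ∂_1 = 6, rank ∂_2 = 13 ⇒ b_1 = 21 − 6 − 13 = 2; all invariant factors of ∂_2 are 1 so no torsion. So H_1 = Z^2.
rank ∂_2 = 13, rank ∂_3 = 0 ⇒ b_2 = 14 − 13 − 0 = 1. So H_2 = Z.

H_0 ≅ Z,  H_1 ≅ Z^2,  H_2 ≅ Z.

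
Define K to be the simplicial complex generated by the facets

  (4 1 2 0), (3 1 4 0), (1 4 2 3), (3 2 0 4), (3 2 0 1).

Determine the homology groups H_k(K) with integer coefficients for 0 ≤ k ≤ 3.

Fix the vertex order 0 < 1 < 2 < 3 < 4 and write every simplex with vertices in increasing order. Then dim K = 3 and the simplices of K are:

  0-simplices (5): [0], [1], [2], [3], [4]
  1-simplices (10): [0,1], [0,2], [0,3], [0,4], [1,2], [1,3], [1,4], [2,3], [2,4], [3,4]
  2-simplices (10): [0,1,2], [0,1,3], [0,1,4], [0,2,3], [0,2,4], [0,3,4], [1,2,3], [1,2,4], [1,3,4], [2,3,4]
  3-simplices (5): [0,1,2,3], [0,1,2,4], [0,1,3,4], [0,2,3,4], [1,2,3,4]

giving chain groups C_0 ≅ Z^5, C_1 ≅ Z^10, C_2 ≅ Z^10, C_3 ≅ Z^5.

∂_1: C_1 → C_0 maps an edge to its endpoints' difference, ∂[p,q] = q − p. For instance
  ∂[1,2] = [2] − [1].
The resulting 5×10 matrix has rank 4, and its Smith normal form has invariant factors (1,1,1,1).

Boundary ∂_2: C_2 → C_1 maps a triangle to the signed sum of its edges. For instance
  ∂[0,2,4] = [2,4] − [0,4] + [0,2],
  ∂[0,2,3] = [2,3] − [0,3] + [0,2].
As a 10×10 matrix over Z this has rank 6, with invariant factors (1,1,1,1,1,1).

∂_3: C_3 → C_2 sends each 3-simplex σ to the alternating sum Σ_i (−1)^i (σ with its i-th vertex removed). For instance
  ∂[0,1,2,4] = [1,2,4] − [0,2,4] + [0,1,4] − [0,1,2],
  ∂[0,2,3,4] = [2,3,4] − [0,3,4] + [0,2,4] − [0,2,3].
The resulting 10×5 matrix has rank 4, and its Smith normal form has invariant factors (1,1,1,1).

Computing H_k = (kernel of ∂_k) / (image of ∂_{k+1}):

  H_0: rank C_0 − rank ∂_1 = 5 − 4 = 1, and the invariant factors of ∂_1 are all 1, so H_0 ≅ Z.
  H_1: rank ker ∂_1 − rank ∂_2 = (10 − 4) − 6 = 0, and the invariant factors of ∂_2 are all 1, so H_1 ≅ 0.
  H_2: rank ker ∂_2 − rank ∂_3 = (10 − 6) − 4 = 0, and the invariant factors of ∂_3 are all 1, so H_2 ≅ 0.
  H_3: rank ker ∂_3 − rank ∂_4 = (5 − 4) − 0 = 1, and there is no ∂_4, so H_3 ≅ Z.

As a check, the Euler characteristic is 5 − 10 + 10 − 5 = 0, which agrees with 1 − 0 + 0 − 1 = 0.

H_0 ≅ Z,  H_1 = 0,  H_2 = 0,  H_3 ≅ Z.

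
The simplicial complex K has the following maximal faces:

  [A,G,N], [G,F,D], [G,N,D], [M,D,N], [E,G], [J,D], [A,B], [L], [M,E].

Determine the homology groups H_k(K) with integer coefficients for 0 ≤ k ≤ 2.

H_0 ≅ Z^2,  H_1 ≅ Z,  H_2 = 0.

We work with the vertex ordering A < B < D < E < F < G < J < L < M < N. The simplices of K, each written with vertices in increasing order, are:

  0-simplices (10): A, B, D, E, F, G, J, L, M, N
  1-simplices (13): AB, AG, AN, DF, DG, DJ, DM, DN, EG, EM, FG, GN, MN
  2-simplices (4): AGN, DFG, DGN, DMN

giving chain groups C_0 ≅ Z^10, C_1 ≅ Z^13, C_2 ≅ Z^4.

∂_1: C_1 → C_0 is given by ∂[p,q] = [q] − [p]. For instance
  ∂DG = G − D.
This gives a 10×13 integer matrix of rank 8; reducing to Smith normal form yields diagonal entries (1,1,1,1,1,1,1,1).

Boundary ∂_2: C_2 → C_1 maps a triangle to the signed sum of its edges. For instance
  ∂DGN = GN − DN + DG,
  ∂DMN = MN − DN + DM.
This gives a 13×4 integer matrix of rank 4; reducing to Smith normal form yields diagonal entries (1,1,1,1).

Now H_k = ker ∂_k / im ∂_{k+1}, so:

  H_0: rank C_0 − rank ∂_1 = 10 − 8 = 2, and the invariant factors of ∂_1 are all 1, so H_0 ≅ Z^2.
  H_1: rank ker ∂_1 − rank ∂_2 = (13 − 8) − 4 = 1, and the invariant factors of ∂_2 are all 1, so H_1 ≅ Z.
  H_2: rank ker ∂_2 − rank ∂_3 = (4 − 4) − 0 = 0, and there is no ∂_3, so H_2 ≅ 0.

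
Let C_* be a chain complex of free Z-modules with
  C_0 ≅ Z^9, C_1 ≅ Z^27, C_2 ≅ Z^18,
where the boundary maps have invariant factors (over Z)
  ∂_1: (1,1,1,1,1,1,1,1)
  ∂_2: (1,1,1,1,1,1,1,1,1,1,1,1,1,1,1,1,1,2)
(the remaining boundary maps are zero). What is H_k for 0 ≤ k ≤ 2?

H_0 = Z,  H_1 = Z ⊕ Z/2,  H_2 = 0.

H_0: b_0 = 9 − 0 − 8 = 1; torsion from ∂_1 factors > 1: none. So H_0 = Z.
H_1: b_1 = 27 − 8 − 18 = 1; torsion from ∂_2 factors > 1: [2]. So H_1 = Z ⊕ Z/2.
H_2: b_2 = 18 − 18 − 0 = 0; torsion from ∂_3 factors > 1: none. So H_2 = 0.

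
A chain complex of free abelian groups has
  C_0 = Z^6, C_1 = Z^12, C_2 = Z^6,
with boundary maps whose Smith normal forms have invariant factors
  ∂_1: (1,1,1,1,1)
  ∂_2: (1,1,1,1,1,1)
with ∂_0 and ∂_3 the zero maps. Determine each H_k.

H_0 ≅ Z,  H_1 ≅ Z,  H_2 = 0.

H_0: b_0 = 6 − 0 − 5 = 1; torsion from ∂_1 factors > 1: none. So H_0 ≅ Z.
H_1: b_1 = 12 − 5 − 6 = 1; torsion from ∂_2 factors > 1: none. So H_1 ≅ Z.
H_2: b_2 = 6 − 6 − 0 = 0; torsion from ∂_3 factors > 1: none. So H_2 ≅ 0.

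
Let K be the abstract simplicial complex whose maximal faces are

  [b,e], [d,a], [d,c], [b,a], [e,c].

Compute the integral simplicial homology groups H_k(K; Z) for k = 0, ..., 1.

H_0 = Z,  H_1 = Z.

Take the total order a < b < c < d < e on the vertex set. Then K (dimension 1) consists of the simplices:

  0-simplices (5): a, b, c, d, e
  1-simplices (5): ab, ad, be, cd, ce

giving chain groups C_0 ≅ Z^5, C_1 ≅ Z^5.

Boundary ∂_1: C_1 → C_0 is given by ∂[p,q] = [q] − [p].
The 5×5 boundary matrix has rank 4 and Smith normal form diag(1,1,1,1).

Now H_k = ker ∂_k / im ∂_{k+1}, so:

  H_0: rank C_0 − rank ∂_1 = 5 − 4 = 1, and the invariant factors of ∂_1 are all 1, so H_0 ≅ Z.
  H_1: rank ker ∂_1 − rank ∂_2 = (5 − 4) − 0 = 1, and there is no ∂_2, so H_1 ≅ Z.

As a check, the Euler characteristic is 5 − 5 = 0, which agrees with 1 − 1 = 0.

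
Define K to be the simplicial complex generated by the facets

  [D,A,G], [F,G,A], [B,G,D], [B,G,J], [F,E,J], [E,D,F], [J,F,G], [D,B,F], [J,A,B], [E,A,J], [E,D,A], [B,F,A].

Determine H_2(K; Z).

We work with the vertex ordering A < B < D < E < F < G < J. The simplices of K, each written with vertices in increasing order, are:

  0-simplices (7): A, B, D, E, F, G, J
  1-simplices (18): AB, AD, AE, AF, AG, AJ, BD, BF, BG, BJ, DE, DF, DG, EF, EJ, FG, FJ, GJ
  2-simplices (12): ABF, ABJ, ADE, ADG, AEJ, AFG, BDF, BDG, BGJ, DEF, EFJ, FGJ

Hence C_0 ≅ Z^7, C_1 ≅ Z^18, C_2 ≅ Z^12.

∂_1: C_1 → C_0 is given by ∂[p,q] = [q] − [p]. For instance
  ∂AD = D − A.
The 7×18 boundary matrix has rank 6 and Smith normal form diag(1,1,1,1,1,1).

Boundary ∂_2: C_2 → C_1 acts by ∂[p,q,r] = [q,r] − [p,r] + [p,q]. For instance
  ∂BDG = DG − BG + BD,
  ∂ABJ = BJ − AJ + AB.
This gives a 18×12 integer matrix of rank 12; reducing to Smith normal form yields diagonal entries (1,1,1,1,1,1,1,1,1,1,1,2).

Computing H_k = (kernel of ∂_k) / (image of ∂_{k+1}):

  H_2: rank ker ∂_2 − rank ∂_3 = (12 − 12) − 0 = 0, and there is no ∂_3, so H_2 ≅ 0.

(K is a triangulation of the real projective plane RP^2.)

H_2 = 0.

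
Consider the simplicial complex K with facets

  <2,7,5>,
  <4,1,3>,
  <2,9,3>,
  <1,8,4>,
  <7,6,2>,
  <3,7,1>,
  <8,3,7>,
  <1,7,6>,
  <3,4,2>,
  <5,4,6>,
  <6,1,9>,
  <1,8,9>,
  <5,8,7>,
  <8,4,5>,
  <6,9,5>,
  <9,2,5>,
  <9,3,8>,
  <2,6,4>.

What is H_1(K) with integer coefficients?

H_1 = Z ⊕ Z/2.

We work with the vertex ordering 1 < 2 < 3 < 4 < 5 < 6 < 7 < 8 < 9. The simplices of K, each written with vertices in increasing order, are:

  0-simplices (9): [1], [2], [3], [4], [5], [6], [7], [8], [9]
  1-simplices (27): (27 of them)
  2-simplices (18): [1,3,4], [1,3,7], [1,4,8], [1,6,7], [1,6,9], [1,8,9], [2,3,4], [2,3,9], [2,4,6], [2,5,7], [2,5,9], [2,6,7], [3,7,8], [3,8,9], [4,5,6], [4,5,8], [5,6,9], [5,7,8]

so the chain groups are C_0 ≅ Z^9, C_1 ≅ Z^27, C_2 ≅ Z^18.

Boundary ∂_1: C_1 → C_0 is given by ∂[p,q] = [q] − [p]. For instance
  ∂[5,7] = [7] − [5].
As a 9×27 matrix over Z this has rank 8, with invariant factors (1,1,1,1,1,1,1,1).

Boundary ∂_2: C_2 → C_1 sends each 2-simplex [p,q,r] to [q,r] − [p,r] + [p,q]. For instance
  ∂[3,7,8] = [7,8] − [3,8] + [3,7],
  ∂[1,3,7] = [3,7] − [1,7] + [1,3].
As a 27×18 matrix over Z this has rank 18, with invariant factors (1,1,1,1,1,1,1,1,1,1,1,1,1,1,1,1,1,2).

Computing H_k = (kernel of ∂_k) / (image of ∂_{k+1}):

  H_1: rank ker ∂_1 − rank ∂_2 = (27 − 8) − 18 = 1, and ∂_2 has invariant factor 2 > 1, so H_1 ≅ Z ⊕ Z/2.

(K is a triangulation of the Klein bottle.)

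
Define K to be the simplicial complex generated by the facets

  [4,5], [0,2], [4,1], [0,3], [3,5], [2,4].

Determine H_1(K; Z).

H_1 = Z.

Fix the vertex order 0 < 1 < 2 < 3 < 4 < 5 and write every simplex with vertices in increasing order. Then dim K = 1 and the simplices of K are:

  0-simplices (6): [0], [1], [2], [3], [4], [5]
  1-simplices (6): [0,2], [0,3], [1,4], [2,4], [3,5], [4,5]

Hence C_0 ≅ Z^6, C_1 ≅ Z^6.

∂_1: C_1 → C_0 sends each edge [p,q] (with p < q) to q − p. For instance
  ∂[0,3] = [3] − [0].
This gives a 6×6 integer matrix of rank 5; reducing to Smith normal form yields diagonal entries (1,1,1,1,1).

Now H_k = ker ∂_k / im ∂_{k+1}, so:

  H_1: rank ker ∂_1 − rank ∂_2 = (6 − 5) − 0 = 1, and there is no ∂_2, so H_1 ≅ Z.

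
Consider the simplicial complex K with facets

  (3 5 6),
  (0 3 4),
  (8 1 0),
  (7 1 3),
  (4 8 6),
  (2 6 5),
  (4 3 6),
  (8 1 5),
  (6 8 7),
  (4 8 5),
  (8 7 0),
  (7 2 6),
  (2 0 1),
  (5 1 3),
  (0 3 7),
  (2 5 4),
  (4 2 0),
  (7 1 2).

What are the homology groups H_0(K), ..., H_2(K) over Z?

Take the total order 0 < 1 < 2 < 3 < 4 < 5 < 6 < 7 < 8 on the vertex set. Then K (dimension 2) consists of the simplices:

  0-simplices (9): [0], [1], [2], [3], [4], [5], [6], [7], [8]
  1-simplices (27): (27 of them)
  2-simplices (18): [0,1,2], [0,1,8], [0,2,4], [0,3,4], [0,3,7], [0,7,8], [1,2,7], [1,3,5], [1,3,7], [1,5,8], [2,4,5], [2,5,6], [2,6,7], [3,4,6], [3,5,6], [4,5,8], [4,6,8], [6,7,8]

so the chain groups are C_0 ≅ Z^9, C_1 ≅ Z^27, C_2 ≅ Z^18.

Boundary ∂_1: C_1 → C_0 maps an edge to its endpoints' difference, ∂[p,q] = q − p. For instance
  ∂[1,2] = [2] − [1].
The resulting 9×27 matrix has rank 8, and its Smith normal form has invariant factors (1,1,1,1,1,1,1,1).

The boundary map ∂_2: C_2 → C_1 maps a triangle to the signed sum of its edges. For instance
  ∂[1,5,8] = [5,8] − [1,8] + [1,5],
  ∂[1,3,7] = [3,7] − [1,7] + [1,3].
The 27×18 boundary matrix has rank 18 and Smith normal form diag(1,1,1,1,1,1,1,1,1,1,1,1,1,1,1,1,1,2).

Computing H_k = (kernel of ∂_k) / (image of ∂_{k+1}):

  H_0: rank C_0 − rank ∂_1 = 9 − 8 = 1, and the invariant factors of ∂_1 are all 1, so H_0 = Z.
  H_1: rank ker ∂_1 − rank ∂_2 = (27 − 8) − 18 = 1, and ∂_2 has invariant factor 2 > 1, so H_1 = Z ⊕ Z/2Z.
  H_2: rank ker ∂_2 − rank ∂_3 = (18 − 18) − 0 = 0, and there is no ∂_3, so H_2 = 0.

H_0 ≅ Z,  H_1 ≅ Z ⊕ Z/2Z,  H_2 = 0.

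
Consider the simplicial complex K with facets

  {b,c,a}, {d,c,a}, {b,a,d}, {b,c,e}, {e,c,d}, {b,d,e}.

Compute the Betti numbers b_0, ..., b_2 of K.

b_0 = 1, b_1 = 0, b_2 = 1.

Fix the vertex order a < b < c < d < e and write every simplex with vertices in increasing order. Then dim K = 2 and the simplices of K are:

  0-simplices (5): a, b, c, d, e
  1-simplices (9): ab, ac, ad, bc, bd, be, cd, ce, de
  2-simplices (6): abc, abd, acd, bce, bde, cde

Hence C_0 ≅ Z^5, C_1 ≅ Z^9, C_2 ≅ Z^6.

Boundary ∂_1: C_1 → C_0 maps an edge to its endpoints' difference, ∂[p,q] = q − p. For instance
  ∂de = e − d.
The resulting 5×9 matrix has rank 4, and its Smith normal form has invariant factors (1,1,1,1).

Boundary ∂_2: C_2 → C_1 sends each 2-simplex [p,q,r] to [q,r] − [p,r] + [p,q]. For instance
  ∂abd = bd − ad + ab,
  ∂acd = cd − ad + ac.
The 9×6 boundary matrix has rank 5 and Smith normal form diag(1,1,1,1,1).

Computing H_k = (kernel of ∂_k) / (image of ∂_{k+1}):

  H_0: rank C_0 − rank ∂_1 = 5 − 4 = 1, and the invariant factors of ∂_1 are all 1, so H_0 = Z.
  H_1: rank ker ∂_1 − rank ∂_2 = (9 − 4) − 5 = 0, and the invariant factors of ∂_2 are all 1, so H_1 = 0.
  H_2: rank ker ∂_2 − rank ∂_3 = (6 − 5) − 0 = 1, and there is no ∂_3, so H_2 = Z.

Hence the Betti numbers are b_0 = 1, b_1 = 0, b_2 = 1.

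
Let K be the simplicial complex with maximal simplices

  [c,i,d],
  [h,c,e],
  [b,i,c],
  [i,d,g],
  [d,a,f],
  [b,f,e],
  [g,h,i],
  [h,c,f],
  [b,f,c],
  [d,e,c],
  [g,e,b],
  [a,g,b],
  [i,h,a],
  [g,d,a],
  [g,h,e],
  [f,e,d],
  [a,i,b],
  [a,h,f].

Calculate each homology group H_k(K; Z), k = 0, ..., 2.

K has 9 vertices, 27 edges, 18 triangles.
rank ∂_0 = 0, rank ∂_1 = 8 ⇒ b_0 = 9 − 0 − 8 = 1; all invariant factors of ∂_1 are 1 so no torsion. So H_0 ≅ Z.
rank ∂_1 = 8, rank ∂_2 = 18 ⇒ b_1 = 27 − 8 − 18 = 1; ∂_2 has invariant factor(s) [2] giving torsion. So H_1 ≅ Z ⊕ Z_2.
rank ∂_2 = 18, rank ∂_3 = 0 ⇒ b_2 = 18 − 18 − 0 = 0. So H_2 ≅ 0.

H_0 ≅ Z,  H_1 ≅ Z ⊕ Z_2,  H_2 = 0.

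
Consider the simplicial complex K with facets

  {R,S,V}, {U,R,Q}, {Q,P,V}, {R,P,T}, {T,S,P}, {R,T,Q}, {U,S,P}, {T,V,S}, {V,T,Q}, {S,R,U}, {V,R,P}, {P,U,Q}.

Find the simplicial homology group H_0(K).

Take the total order P < Q < R < S < T < U < V on the vertex set. Then K (dimension 2) consists of the simplices:

  0-simplices (7): P, Q, R, S, T, U, V
  1-simplices (18): PQ, PR, PS, PT, PU, PV, QR, QT, QU, QV, RS, RT, RU, RV, ST, SU, SV, TV
  2-simplices (12): PQU, PQV, PRT, PRV, PST, PSU, QRT, QRU, QTV, RSU, RSV, STV

so the chain groups are C_0 ≅ Z^7, C_1 ≅ Z^18, C_2 ≅ Z^12.

The boundary map ∂_1: C_1 → C_0 is given by ∂[p,q] = [q] − [p]. For instance
  ∂RS = S − R.
The resulting 7×18 matrix has rank 6, and its Smith normal form has invariant factors (1,1,1,1,1,1).

∂_2: C_2 → C_1 maps a triangle to the signed sum of its edges. For instance
  ∂PQV = QV − PV + PQ,
  ∂PRT = RT − PT + PR.
This gives a 18×12 integer matrix of rank 12; reducing to Smith normal form yields diagonal entries (1,1,1,1,1,1,1,1,1,1,1,2).

Now H_k = ker ∂_k / im ∂_{k+1}, so:

  H_0: rank C_0 − rank ∂_1 = 7 − 6 = 1, and the invariant factors of ∂_1 are all 1, so H_0 = Z.

H_0 ≅ Z.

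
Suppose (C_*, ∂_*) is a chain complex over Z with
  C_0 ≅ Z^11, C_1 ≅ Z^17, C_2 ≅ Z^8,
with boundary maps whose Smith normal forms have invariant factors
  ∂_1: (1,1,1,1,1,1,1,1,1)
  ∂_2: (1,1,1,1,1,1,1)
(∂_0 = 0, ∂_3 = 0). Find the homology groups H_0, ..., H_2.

H_0: b_0 = 11 − 0 − 9 = 2; torsion from ∂_1 factors > 1: none. So H_0 ≅ Z^2.
H_1: b_1 = 17 − 9 − 7 = 1; torsion from ∂_2 factors > 1: none. So H_1 ≅ Z.
H_2: b_2 = 8 − 7 − 0 = 1; torsion from ∂_3 factors > 1: none. So H_2 ≅ Z.

H_0 ≅ Z^2,  H_1 ≅ Z,  H_2 ≅ Z.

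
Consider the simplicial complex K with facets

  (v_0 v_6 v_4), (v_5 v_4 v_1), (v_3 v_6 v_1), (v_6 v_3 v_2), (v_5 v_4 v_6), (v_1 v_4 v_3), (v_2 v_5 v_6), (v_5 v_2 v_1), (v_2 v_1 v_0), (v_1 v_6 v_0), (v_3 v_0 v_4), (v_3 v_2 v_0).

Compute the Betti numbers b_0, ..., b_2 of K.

K has 7 vertices, 18 edges, 12 triangles.
rank ∂_0 = 0, rank ∂_1 = 6 ⇒ b_0 = 7 − 0 − 6 = 1; all invariant factors of ∂_1 are 1 so no torsion. So H_0 ≅ Z.
rank ∂_1 = 6, rank ∂_2 = 12 ⇒ b_1 = 18 − 6 − 12 = 0; ∂_2 has invariant factor(s) [2] giving torsion. So H_1 ≅ Z/2.
rank ∂_2 = 12, rank ∂_3 = 0 ⇒ b_2 = 12 − 12 − 0 = 0. So H_2 ≅ 0.

b_0 = 1, b_1 = 0, b_2 = 0.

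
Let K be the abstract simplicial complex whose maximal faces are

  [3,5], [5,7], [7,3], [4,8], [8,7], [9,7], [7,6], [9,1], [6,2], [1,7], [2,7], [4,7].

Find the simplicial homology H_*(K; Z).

H_0 = Z,  H_1 = Z^4.

K has 9 vertices, 12 edges.
rank ∂_0 = 0, rank ∂_1 = 8 ⇒ b_0 = 9 − 0 − 8 = 1; all invariant factors of ∂_1 are 1 so no torsion. So H_0 = Z.
rank ∂_1 = 8, rank ∂_2 = 0 ⇒ b_1 = 12 − 8 − 0 = 4. So H_1 = Z^4.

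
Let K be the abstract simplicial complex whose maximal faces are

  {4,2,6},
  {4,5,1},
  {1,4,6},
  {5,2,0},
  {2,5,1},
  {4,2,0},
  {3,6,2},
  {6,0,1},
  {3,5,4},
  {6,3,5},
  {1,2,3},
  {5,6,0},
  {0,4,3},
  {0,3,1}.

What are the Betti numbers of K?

Fix the vertex order 0 < 1 < 2 < 3 < 4 < 5 < 6 and write every simplex with vertices in increasing order. Then dim K = 2 and the simplices of K are:

  0-simplices (7): [0], [1], [2], [3], [4], [5], [6]
  1-simplices (21): [0,1], [0,2], [0,3], [0,4], [0,5], [0,6], [1,2], [1,3], [1,4], [1,5], [1,6], [2,3], [2,4], [2,5], [2,6], [3,4], [3,5], [3,6], [4,5], [4,6], [5,6]
  2-simplices (14): [0,1,3], [0,1,6], [0,2,4], [0,2,5], [0,3,4], [0,5,6], [1,2,3], [1,2,5], [1,4,5], [1,4,6], [2,3,6], [2,4,6], [3,4,5], [3,5,6]

so the chain groups are C_0 ≅ Z^7, C_1 ≅ Z^21, C_2 ≅ Z^14.

The boundary map ∂_1: C_1 → C_0 is given by ∂[p,q] = [q] − [p]. For instance
  ∂[1,4] = [4] − [1].
The resulting 7×21 matrix has rank 6, and its Smith normal form has invariant factors (1,1,1,1,1,1).

Boundary ∂_2: C_2 → C_1 sends each 2-simplex [p,q,r] to [q,r] − [p,r] + [p,q]. For instance
  ∂[1,2,5] = [2,5] − [1,5] + [1,2],
  ∂[0,1,3] = [1,3] − [0,3] + [0,1].
This gives a 21×14 integer matrix of rank 13; reducing to Smith normal form yields diagonal entries (1,1,1,1,1,1,1,1,1,1,1,1,1).

Computing H_k = (kernel of ∂_k) / (image of ∂_{k+1}):

  H_0: rank C_0 − rank ∂_1 = 7 − 6 = 1, and the invariant factors of ∂_1 are all 1, so H_0 = Z.
  H_1: rank ker ∂_1 − rank ∂_2 = (21 − 6) − 13 = 2, and the invariant factors of ∂_2 are all 1, so H_1 = Z^2.
  H_2: rank ker ∂_2 − rank ∂_3 = (14 − 13) − 0 = 1, and there is no ∂_3, so H_2 = Z.

As a check, the Euler characteristic is 7 − 21 + 14 = 0, which agrees with 1 − 2 + 1 = 0.
(K is a triangulation of the torus T^2.)

Hence the Betti numbers are b_0 = 1, b_1 = 2, b_2 = 1.

b_0 = 1, b_1 = 2, b_2 = 1.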